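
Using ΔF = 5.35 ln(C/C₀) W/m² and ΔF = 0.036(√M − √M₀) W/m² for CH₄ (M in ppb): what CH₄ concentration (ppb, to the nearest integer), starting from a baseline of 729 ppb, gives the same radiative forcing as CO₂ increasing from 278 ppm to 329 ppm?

M ≈ 2707 ppb

CO₂ forcing: 5.35 × ln(329/278) = 5.35 × 0.168437 = 0.90114 W/m².
Set 0.036(√M − √729) = 0.90114: √M = 0.90114/0.036 + √729 = 25.0317 + 27.0000 = 52.0317.
M = (52.0317)² = 2707.30 ppb.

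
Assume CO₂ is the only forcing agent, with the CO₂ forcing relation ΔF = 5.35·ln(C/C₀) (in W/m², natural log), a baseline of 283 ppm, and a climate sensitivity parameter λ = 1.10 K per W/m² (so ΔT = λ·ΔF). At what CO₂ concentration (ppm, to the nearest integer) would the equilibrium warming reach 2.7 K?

Required forcing: ΔF = ΔT/λ = 2.7/1.10 = 2.4545 W/m².
Then ln(C/283) = ΔF/5.35 = 2.4545/5.35 = 0.45879.
So C = 283 × e^0.45879 = 283 × 1.58216 = 447.75 ppm.

C ≈ 448 ppm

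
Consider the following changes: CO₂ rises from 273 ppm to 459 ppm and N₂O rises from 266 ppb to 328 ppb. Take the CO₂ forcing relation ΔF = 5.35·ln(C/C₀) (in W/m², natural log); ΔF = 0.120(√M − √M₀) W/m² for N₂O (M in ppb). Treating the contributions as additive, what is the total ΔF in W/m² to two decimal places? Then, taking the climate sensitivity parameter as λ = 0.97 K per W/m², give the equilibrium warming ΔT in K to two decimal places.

ΔF = 3.00 W/m²; ΔT = 2.91 K

CO₂: 5.35 × ln(459/273) = 5.35 × ln(1.68132) = 5.35 × 0.51958 = 2.7798 W/m².
N₂O: 0.120 × (√328 − √266) = 0.120 × (18.1108 − 16.3095) = 0.120 × 1.8013 = 0.2162 W/m².
Total ΔF = 2.7798 + 0.2162 = 2.9960 W/m².
ΔT = λ ΔF = 0.97 × 3.00 = 2.9100 K.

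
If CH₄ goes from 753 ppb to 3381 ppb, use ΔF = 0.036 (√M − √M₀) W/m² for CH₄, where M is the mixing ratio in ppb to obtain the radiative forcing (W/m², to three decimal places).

CH₄: 0.036 × (√3381 − √753) = 0.036 × (58.1464 − 27.4408) = 0.036 × 30.7056 = 1.1054 W/m².

ΔF = 1.105 W/m²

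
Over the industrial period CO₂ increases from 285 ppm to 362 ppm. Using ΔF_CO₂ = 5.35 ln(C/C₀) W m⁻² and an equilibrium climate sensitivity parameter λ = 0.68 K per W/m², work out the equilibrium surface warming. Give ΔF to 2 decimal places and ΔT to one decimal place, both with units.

ΔF = 1.28 W/m²; ΔT = 0.9 K

CO₂: 5.35 × ln(362/285) = 5.35 × ln(1.27018) = 5.35 × 0.23916 = 1.2795 W/m².
ΔT = λ ΔF = 0.68 × 1.28 = 0.8704 K.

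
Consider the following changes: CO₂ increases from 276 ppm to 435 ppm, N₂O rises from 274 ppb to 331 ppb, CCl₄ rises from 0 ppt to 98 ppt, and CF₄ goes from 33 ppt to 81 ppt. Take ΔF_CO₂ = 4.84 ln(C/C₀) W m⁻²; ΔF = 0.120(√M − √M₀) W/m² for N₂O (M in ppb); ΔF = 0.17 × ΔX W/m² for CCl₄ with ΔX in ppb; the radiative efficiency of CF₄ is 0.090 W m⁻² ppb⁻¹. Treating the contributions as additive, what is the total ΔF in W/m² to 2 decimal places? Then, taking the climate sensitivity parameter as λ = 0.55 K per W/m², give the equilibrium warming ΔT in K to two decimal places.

ΔF = 2.42 W/m²; ΔT = 1.33 K

CO₂: 4.84 × ln(435/276) = 4.84 × ln(1.57609) = 4.84 × 0.45495 = 2.2020 W/m².
N₂O: 0.120 × (√331 − √274) = 0.120 × (18.1934 − 16.5529) = 0.120 × 1.6405 = 0.1969 W/m².
CCl₄: Δ = 98 − 0 = 98 ppt = 0.098 ppb; ΔF = 0.17 × 0.098 = 0.0167 W/m².
CF₄: Δ = 81 − 33 = 48 ppt = 0.048 ppb; ΔF = 0.090 × 0.048 = 0.0043 W/m².
Total ΔF = 2.2020 + 0.1969 + 0.0167 + 0.0043 = 2.4199 W/m².
ΔT = λ ΔF = 0.55 × 2.42 = 1.3310 K.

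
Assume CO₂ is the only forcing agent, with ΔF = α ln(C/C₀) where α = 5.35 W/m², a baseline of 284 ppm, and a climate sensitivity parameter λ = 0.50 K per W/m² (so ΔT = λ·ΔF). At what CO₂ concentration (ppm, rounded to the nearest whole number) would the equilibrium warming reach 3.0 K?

Required forcing: ΔF = ΔT/λ = 3.0/0.50 = 6.0000 W/m².
Then ln(C/284) = ΔF/5.35 = 6.0000/5.35 = 1.12150.
So C = 284 × e^1.12150 = 284 × 3.06945 = 871.72 ppm.

C ≈ 872 ppm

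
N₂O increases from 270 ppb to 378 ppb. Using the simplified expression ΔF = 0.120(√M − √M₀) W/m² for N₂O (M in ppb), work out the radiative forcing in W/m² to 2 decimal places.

N₂O: 0.120 × (√378 − √270) = 0.120 × (19.4422 − 16.4317) = 0.120 × 3.0105 = 0.3613 W/m².

ΔF = 0.36 W/m²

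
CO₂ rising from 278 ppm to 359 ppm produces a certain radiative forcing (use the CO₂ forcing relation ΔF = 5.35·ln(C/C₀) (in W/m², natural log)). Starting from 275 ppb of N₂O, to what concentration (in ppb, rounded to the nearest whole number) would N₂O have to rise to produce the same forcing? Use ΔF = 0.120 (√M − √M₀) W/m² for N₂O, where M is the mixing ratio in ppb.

CO₂ forcing: 5.35 × ln(359/278) = 5.35 × 0.255701 = 1.36800 W/m².
Set 0.120(√M − √275) = 1.36800: √M = 1.36800/0.120 + √275 = 11.4000 + 16.5831 = 27.9831.
M = (27.9831)² = 783.05 ppb.

M ≈ 783 ppb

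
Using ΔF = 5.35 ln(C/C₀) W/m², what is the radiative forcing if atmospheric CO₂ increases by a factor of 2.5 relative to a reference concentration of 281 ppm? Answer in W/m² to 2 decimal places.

Because the forcing depends only on the ratio C/C₀, the initial concentration does not enter.
ΔF = 5.35 × ln(2.5) = 5.35 × 0.91629 = 4.9022 W/m².

ΔF = 4.90 W/m²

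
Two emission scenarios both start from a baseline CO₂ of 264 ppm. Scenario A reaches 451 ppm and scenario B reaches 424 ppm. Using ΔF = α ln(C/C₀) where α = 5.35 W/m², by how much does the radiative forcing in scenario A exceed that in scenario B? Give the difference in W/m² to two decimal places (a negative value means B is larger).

ΔF_A = 5.35 ln(451/264) = 5.35 × 0.53552 = 2.8650 W/m².
ΔF_B = 5.35 ln(424/264) = 5.35 × 0.47378 = 2.5347 W/m².
Difference: 2.8650 − 2.5347 = 0.3303 W/m².
(Equivalently, ΔF_A − ΔF_B = 5.35 ln(451/424) = 5.35 × 0.06173 = 0.3303 W/m².)

ΔF_A − ΔF_B = 0.33 W/m²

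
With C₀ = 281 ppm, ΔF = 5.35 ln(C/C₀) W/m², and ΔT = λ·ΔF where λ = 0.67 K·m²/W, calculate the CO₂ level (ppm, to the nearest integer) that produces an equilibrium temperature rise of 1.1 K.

Required forcing: ΔF = ΔT/λ = 1.1/0.67 = 1.6418 W/m².
Then ln(C/281) = ΔF/5.35 = 1.6418/5.35 = 0.30688.
So C = 281 × e^0.30688 = 281 × 1.35918 = 381.93 ppm.

C ≈ 382 ppm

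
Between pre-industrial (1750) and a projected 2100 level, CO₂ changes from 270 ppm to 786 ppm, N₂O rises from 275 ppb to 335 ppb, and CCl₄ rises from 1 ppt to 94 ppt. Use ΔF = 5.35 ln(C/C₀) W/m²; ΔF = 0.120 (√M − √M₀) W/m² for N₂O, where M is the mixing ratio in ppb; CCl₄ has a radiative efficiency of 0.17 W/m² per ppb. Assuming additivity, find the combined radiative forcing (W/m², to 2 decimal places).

CO₂: 5.35 × ln(786/270) = 5.35 × ln(2.91111) = 5.35 × 1.06853 = 5.7166 W/m².
N₂O: 0.120 × (√335 − √275) = 0.120 × (18.3030 − 16.5831) = 0.120 × 1.7199 = 0.2064 W/m².
CCl₄: Δ = 94 − 1 = 93 ppt = 0.093 ppb; ΔF = 0.17 × 0.093 = 0.0158 W/m².
Total ΔF = 5.7166 + 0.2064 + 0.0158 = 5.9388 W/m².

ΔF = 5.94 W/m²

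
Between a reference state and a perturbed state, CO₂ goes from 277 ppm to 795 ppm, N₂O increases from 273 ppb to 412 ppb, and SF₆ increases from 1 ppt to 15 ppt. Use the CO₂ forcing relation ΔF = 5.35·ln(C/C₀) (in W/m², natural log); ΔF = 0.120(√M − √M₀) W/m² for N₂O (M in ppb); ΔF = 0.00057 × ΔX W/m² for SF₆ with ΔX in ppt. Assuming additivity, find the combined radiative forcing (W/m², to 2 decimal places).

CO₂: 5.35 × ln(795/277) = 5.35 × ln(2.87004) = 5.35 × 1.05433 = 5.6407 W/m².
N₂O: 0.120 × (√412 − √273) = 0.120 × (20.2978 − 16.5227) = 0.120 × 3.7751 = 0.4530 W/m².
SF₆: ΔF = 0.00057 × (15 − 1) = 0.00057 × 14 = 0.0080 W/m².
Total ΔF = 5.6407 + 0.4530 + 0.0080 = 6.1017 W/m².

ΔF = 6.10 W/m²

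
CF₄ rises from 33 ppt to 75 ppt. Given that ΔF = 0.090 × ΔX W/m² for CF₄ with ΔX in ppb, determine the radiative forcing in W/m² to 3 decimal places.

CF₄: Δ = 75 − 33 = 42 ppt = 0.042 ppb; ΔF = 0.090 × 0.042 = 0.0038 W/m².

ΔF = 0.004 W/m²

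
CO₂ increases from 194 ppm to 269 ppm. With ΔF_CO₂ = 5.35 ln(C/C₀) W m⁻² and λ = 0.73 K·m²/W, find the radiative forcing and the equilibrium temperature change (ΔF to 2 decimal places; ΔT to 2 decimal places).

ΔF = 1.75 W/m²; ΔT = 1.28 K

CO₂: 5.35 × ln(269/194) = 5.35 × ln(1.38660) = 5.35 × 0.32685 = 1.7486 W/m².
ΔT = λ ΔF = 0.73 × 1.75 = 1.2775 K.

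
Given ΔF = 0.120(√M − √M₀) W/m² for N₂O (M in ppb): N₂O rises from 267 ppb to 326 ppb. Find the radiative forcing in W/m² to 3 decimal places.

ΔF = 0.206 W/m²

N₂O: 0.120 × (√326 − √267) = 0.120 × (18.0555 − 16.3401) = 0.120 × 1.7154 = 0.2058 W/m².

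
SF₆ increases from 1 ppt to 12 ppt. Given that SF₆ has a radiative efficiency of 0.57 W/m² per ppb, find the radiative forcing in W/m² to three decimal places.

SF₆: Δ = 12 − 1 = 11 ppt = 0.011 ppb; ΔF = 0.57 × 0.011 = 0.0063 W/m².

ΔF = 0.006 W/m²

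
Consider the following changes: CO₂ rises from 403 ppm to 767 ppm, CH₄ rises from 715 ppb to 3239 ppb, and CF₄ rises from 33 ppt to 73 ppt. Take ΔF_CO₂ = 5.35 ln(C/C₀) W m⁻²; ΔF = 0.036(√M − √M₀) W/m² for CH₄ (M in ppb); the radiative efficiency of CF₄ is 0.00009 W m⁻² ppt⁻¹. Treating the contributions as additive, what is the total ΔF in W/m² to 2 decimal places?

ΔF = 4.53 W/m²

CO₂: 5.35 × ln(767/403) = 5.35 × ln(1.90323) = 5.35 × 0.64355 = 3.4430 W/m².
CH₄: 0.036 × (√3239 − √715) = 0.036 × (56.9122 − 26.7395) = 0.036 × 30.1727 = 1.0862 W/m².
CF₄: ΔF = 0.00009 × (73 − 33) = 0.00009 × 40 = 0.0036 W/m².
Total ΔF = 3.4430 + 1.0862 + 0.0036 = 4.5328 W/m².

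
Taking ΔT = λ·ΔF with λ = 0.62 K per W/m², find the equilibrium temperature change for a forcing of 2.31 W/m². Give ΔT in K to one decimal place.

ΔT = λ ΔF = 0.62 × 2.31 = 1.4322 K.

ΔT = 1.4 K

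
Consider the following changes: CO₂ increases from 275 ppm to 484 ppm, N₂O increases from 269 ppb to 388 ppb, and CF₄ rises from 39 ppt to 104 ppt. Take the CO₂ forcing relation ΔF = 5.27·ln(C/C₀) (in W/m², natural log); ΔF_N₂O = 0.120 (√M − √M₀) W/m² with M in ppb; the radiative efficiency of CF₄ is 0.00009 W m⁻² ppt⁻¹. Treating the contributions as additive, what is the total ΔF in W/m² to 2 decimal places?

ΔF = 3.38 W/m²

CO₂: 5.27 × ln(484/275) = 5.27 × ln(1.76000) = 5.27 × 0.56531 = 2.9792 W/m².
N₂O: 0.120 × (√388 − √269) = 0.120 × (19.6977 − 16.4012) = 0.120 × 3.2965 = 0.3956 W/m².
CF₄: ΔF = 0.00009 × (104 − 39) = 0.00009 × 65 = 0.0059 W/m².
Total ΔF = 2.9792 + 0.3956 + 0.0059 = 3.3807 W/m².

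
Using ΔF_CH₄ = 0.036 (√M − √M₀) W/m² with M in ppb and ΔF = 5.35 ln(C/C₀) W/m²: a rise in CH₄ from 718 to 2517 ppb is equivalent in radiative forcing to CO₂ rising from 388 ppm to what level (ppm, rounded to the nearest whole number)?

C ≈ 454 ppm

CH₄ forcing: 0.036 × (√2517 − √718) = 0.036 × (50.1697 − 26.7955) = 0.036 × 23.3742 = 0.84147 W/m².
Set 5.35 ln(C/388) = 0.84147: ln(C/388) = 0.84147/5.35 = 0.15728, so C = 388 × e^0.15728 = 388 × 1.17032 = 454.08 ppm.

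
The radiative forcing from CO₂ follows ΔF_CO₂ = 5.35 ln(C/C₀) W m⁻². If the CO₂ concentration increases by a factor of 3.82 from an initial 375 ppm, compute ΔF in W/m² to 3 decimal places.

ΔF = 7.170 W/m²

ΔF = 5.35 × ln(3.82) = 5.35 × 1.34025 = 7.1703 W/m².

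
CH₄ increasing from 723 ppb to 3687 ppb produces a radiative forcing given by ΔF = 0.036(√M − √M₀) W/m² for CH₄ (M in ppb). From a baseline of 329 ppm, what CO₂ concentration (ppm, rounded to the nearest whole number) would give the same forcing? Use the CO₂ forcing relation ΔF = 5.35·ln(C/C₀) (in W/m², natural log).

CH₄ forcing: 0.036 × (√3687 − √723) = 0.036 × (60.7207 − 26.8887) = 0.036 × 33.8320 = 1.21795 W/m².
Set 5.35 ln(C/329) = 1.21795: ln(C/329) = 1.21795/5.35 = 0.22765, so C = 329 × e^0.22765 = 329 × 1.25565 = 413.11 ppm.

C ≈ 413 ppm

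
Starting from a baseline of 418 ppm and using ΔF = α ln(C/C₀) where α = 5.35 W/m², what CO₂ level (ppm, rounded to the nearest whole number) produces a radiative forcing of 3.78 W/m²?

C ≈ 847 ppm

Set 5.35 ln(C/418) = 3.78, so ln(C/418) = 3.78/5.35 = 0.70654.
Then C/418 = e^0.70654 = 2.02697, giving C = 418 × 2.02697 = 847.27 ppm.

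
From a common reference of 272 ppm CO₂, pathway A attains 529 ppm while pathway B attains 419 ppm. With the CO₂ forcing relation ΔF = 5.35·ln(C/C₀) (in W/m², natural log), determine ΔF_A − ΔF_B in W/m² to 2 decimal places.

ΔF_A = 5.35 ln(529/272) = 5.35 × 0.66519 = 3.5588 W/m².
ΔF_B = 5.35 ln(419/272) = 5.35 × 0.43207 = 2.3116 W/m².
Difference: 3.5588 − 2.3116 = 1.2472 W/m².
(Equivalently, ΔF_A − ΔF_B = 5.35 ln(529/419) = 5.35 × 0.23312 = 1.2472 W/m².)

ΔF_A − ΔF_B = 1.25 W/m²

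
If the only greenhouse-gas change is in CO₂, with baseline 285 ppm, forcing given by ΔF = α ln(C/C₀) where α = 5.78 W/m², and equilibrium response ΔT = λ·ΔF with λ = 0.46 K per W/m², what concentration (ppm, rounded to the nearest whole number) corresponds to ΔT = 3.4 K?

C ≈ 1024 ppm

Required forcing: ΔF = ΔT/λ = 3.4/0.46 = 7.3913 W/m².
Then ln(C/285) = ΔF/5.78 = 7.3913/5.78 = 1.27877.
So C = 285 × e^1.27877 = 285 × 3.59222 = 1023.78 ppm.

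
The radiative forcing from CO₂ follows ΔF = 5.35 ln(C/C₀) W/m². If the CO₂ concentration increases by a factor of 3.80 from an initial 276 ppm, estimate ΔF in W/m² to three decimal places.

ΔF = 5.35 × ln(3.80) = 5.35 × 1.33500 = 7.1423 W/m².

ΔF = 7.142 W/m²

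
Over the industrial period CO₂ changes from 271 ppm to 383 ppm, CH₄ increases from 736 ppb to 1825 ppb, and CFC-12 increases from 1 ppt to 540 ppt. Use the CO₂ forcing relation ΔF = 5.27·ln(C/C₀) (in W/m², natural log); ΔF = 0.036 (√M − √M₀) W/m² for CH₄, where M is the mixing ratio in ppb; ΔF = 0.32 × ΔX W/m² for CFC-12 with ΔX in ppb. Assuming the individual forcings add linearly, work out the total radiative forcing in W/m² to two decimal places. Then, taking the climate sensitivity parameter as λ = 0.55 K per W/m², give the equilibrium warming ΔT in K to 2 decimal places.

CO₂: 5.27 × ln(383/271) = 5.27 × ln(1.41328) = 5.27 × 0.34591 = 1.8229 W/m².
CH₄: 0.036 × (√1825 − √736) = 0.036 × (42.7200 − 27.1293) = 0.036 × 15.5907 = 0.5613 W/m².
CFC-12: Δ = 540 − 1 = 539 ppt = 0.539 ppb; ΔF = 0.32 × 0.539 = 0.1725 W/m².
Total ΔF = 1.8229 + 0.5613 + 0.1725 = 2.5567 W/m².
ΔT = λ ΔF = 0.55 × 2.56 = 1.4080 K.

ΔF = 2.56 W/m²; ΔT = 1.41 K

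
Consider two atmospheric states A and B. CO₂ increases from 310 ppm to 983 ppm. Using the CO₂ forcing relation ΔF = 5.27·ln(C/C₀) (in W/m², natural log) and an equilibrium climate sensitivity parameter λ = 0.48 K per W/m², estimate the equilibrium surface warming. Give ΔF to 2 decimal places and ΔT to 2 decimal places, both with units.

CO₂: 5.27 × ln(983/310) = 5.27 × ln(3.17097) = 5.27 × 1.15404 = 6.0818 W/m².
ΔT = λ ΔF = 0.48 × 6.08 = 2.9184 K.

ΔF = 6.08 W/m²; ΔT = 2.92 K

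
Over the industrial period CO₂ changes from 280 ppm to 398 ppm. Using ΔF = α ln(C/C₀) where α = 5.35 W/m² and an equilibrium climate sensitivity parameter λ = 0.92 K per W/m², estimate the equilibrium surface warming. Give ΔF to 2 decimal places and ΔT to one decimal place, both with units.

CO₂: 5.35 × ln(398/280) = 5.35 × ln(1.42143) = 5.35 × 0.35166 = 1.8814 W/m².
ΔT = λ ΔF = 0.92 × 1.88 = 1.7296 K.

ΔF = 1.88 W/m²; ΔT = 1.7 K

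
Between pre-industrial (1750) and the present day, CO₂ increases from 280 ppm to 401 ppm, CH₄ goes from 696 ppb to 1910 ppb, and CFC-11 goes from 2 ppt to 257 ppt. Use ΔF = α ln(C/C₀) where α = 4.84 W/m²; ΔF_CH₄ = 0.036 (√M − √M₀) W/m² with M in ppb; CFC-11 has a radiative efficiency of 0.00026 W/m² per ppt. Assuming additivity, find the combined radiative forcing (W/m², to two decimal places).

ΔF = 2.43 W/m²

CO₂: 4.84 × ln(401/280) = 4.84 × ln(1.43214) = 4.84 × 0.35917 = 1.7384 W/m².
CH₄: 0.036 × (√1910 − √696) = 0.036 × (43.7035 − 26.3818) = 0.036 × 17.3217 = 0.6236 W/m².
CFC-11: ΔF = 0.00026 × (257 − 2) = 0.00026 × 255 = 0.0663 W/m².
Total ΔF = 1.7384 + 0.6236 + 0.0663 = 2.4283 W/m².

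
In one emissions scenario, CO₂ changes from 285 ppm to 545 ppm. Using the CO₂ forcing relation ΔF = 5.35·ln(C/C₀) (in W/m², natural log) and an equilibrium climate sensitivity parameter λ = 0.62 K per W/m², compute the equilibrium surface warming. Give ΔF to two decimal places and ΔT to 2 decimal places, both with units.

CO₂: 5.35 × ln(545/285) = 5.35 × ln(1.91228) = 5.35 × 0.64830 = 3.4684 W/m².
ΔT = λ ΔF = 0.62 × 3.47 = 2.1514 K.

ΔF = 3.47 W/m²; ΔT = 2.15 K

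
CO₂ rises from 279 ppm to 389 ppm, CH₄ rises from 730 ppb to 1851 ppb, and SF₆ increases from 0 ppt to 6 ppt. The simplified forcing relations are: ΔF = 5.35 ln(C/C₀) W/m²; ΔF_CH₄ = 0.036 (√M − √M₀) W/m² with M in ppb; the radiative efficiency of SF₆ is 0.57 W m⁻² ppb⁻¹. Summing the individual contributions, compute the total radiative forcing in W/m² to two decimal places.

CO₂: 5.35 × ln(389/279) = 5.35 × ln(1.39427) = 5.35 × 0.33237 = 1.7782 W/m².
CH₄: 0.036 × (√1851 − √730) = 0.036 × (43.0232 − 27.0185) = 0.036 × 16.0047 = 0.5762 W/m².
SF₆: Δ = 6 − 0 = 6 ppt = 0.006 ppb; ΔF = 0.57 × 0.006 = 0.0034 W/m².
Total ΔF = 1.7782 + 0.5762 + 0.0034 = 2.3578 W/m².

ΔF = 2.36 W/m²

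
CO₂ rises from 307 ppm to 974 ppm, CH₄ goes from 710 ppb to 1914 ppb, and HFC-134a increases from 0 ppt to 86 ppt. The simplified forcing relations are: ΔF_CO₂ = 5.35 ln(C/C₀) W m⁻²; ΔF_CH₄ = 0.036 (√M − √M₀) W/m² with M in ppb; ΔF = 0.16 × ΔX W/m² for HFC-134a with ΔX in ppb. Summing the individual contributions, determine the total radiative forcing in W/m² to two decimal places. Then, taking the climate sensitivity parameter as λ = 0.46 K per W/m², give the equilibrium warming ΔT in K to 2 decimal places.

CO₂: 5.35 × ln(974/307) = 5.35 × ln(3.17264) = 5.35 × 1.15456 = 6.1769 W/m².
CH₄: 0.036 × (√1914 − √710) = 0.036 × (43.7493 − 26.6458) = 0.036 × 17.1035 = 0.6157 W/m².
HFC-134a: Δ = 86 − 0 = 86 ppt = 0.086 ppb; ΔF = 0.16 × 0.086 = 0.0138 W/m².
Total ΔF = 6.1769 + 0.6157 + 0.0138 = 6.8064 W/m².
ΔT = λ ΔF = 0.46 × 6.81 = 3.1326 K.

ΔF = 6.81 W/m²; ΔT = 3.13 K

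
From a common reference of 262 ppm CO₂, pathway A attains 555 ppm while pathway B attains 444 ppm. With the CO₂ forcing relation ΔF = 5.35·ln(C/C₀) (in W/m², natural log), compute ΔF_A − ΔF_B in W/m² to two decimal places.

ΔF_A − ΔF_B = 1.19 W/m²

ΔF_A = 5.35 ln(555/262) = 5.35 × 0.75062 = 4.0158 W/m².
ΔF_B = 5.35 ln(444/262) = 5.35 × 0.52748 = 2.8220 W/m².
Difference: 4.0158 − 2.8220 = 1.1938 W/m².
(Equivalently, ΔF_A − ΔF_B = 5.35 ln(555/444) = 5.35 × 0.22314 = 1.1938 W/m².)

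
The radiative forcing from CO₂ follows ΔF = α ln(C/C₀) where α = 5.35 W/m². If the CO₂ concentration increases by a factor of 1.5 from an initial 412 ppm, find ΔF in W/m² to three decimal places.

Because the forcing depends only on the ratio C/C₀, the initial concentration does not enter.
ΔF = 5.35 × ln(1.5) = 5.35 × 0.40547 = 2.1693 W/m².

ΔF = 2.169 W/m²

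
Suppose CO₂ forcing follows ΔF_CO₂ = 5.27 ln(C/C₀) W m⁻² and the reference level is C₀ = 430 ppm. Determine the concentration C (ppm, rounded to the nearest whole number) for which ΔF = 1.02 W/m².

C ≈ 522 ppm

Set 5.27 ln(C/430) = 1.02, so ln(C/430) = 1.02/5.27 = 0.19355.
Then C/430 = e^0.19355 = 1.21355, giving C = 430 × 1.21355 = 521.83 ppm.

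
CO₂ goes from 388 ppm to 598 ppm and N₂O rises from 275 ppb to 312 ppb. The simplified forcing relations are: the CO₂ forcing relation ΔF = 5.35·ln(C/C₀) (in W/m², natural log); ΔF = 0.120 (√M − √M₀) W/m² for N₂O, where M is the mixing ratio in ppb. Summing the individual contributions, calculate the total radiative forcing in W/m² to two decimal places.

ΔF = 2.44 W/m²

CO₂: 5.35 × ln(598/388) = 5.35 × ln(1.54124) = 5.35 × 0.43259 = 2.3144 W/m².
N₂O: 0.120 × (√312 − √275) = 0.120 × (17.6635 − 16.5831) = 0.120 × 1.0804 = 0.1296 W/m².
Total ΔF = 2.3144 + 0.1296 = 2.4440 W/m².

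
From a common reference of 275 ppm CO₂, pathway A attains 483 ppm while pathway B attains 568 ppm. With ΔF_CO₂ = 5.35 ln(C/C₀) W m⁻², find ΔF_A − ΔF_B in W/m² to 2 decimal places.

ΔF_A − ΔF_B = -0.87 W/m²

ΔF_A = 5.35 ln(483/275) = 5.35 × 0.56325 = 3.0134 W/m².
ΔF_B = 5.35 ln(568/275) = 5.35 × 0.72535 = 3.8806 W/m².
Difference: 3.0134 − 3.8806 = -0.8672 W/m².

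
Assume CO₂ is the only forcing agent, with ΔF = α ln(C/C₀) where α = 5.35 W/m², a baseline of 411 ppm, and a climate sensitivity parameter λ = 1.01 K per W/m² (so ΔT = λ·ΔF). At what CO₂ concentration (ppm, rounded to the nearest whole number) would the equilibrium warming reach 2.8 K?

C ≈ 690 ppm

Required forcing: ΔF = ΔT/λ = 2.8/1.01 = 2.7723 W/m².
Then ln(C/411) = ΔF/5.35 = 2.7723/5.35 = 0.51819.
So C = 411 × e^0.51819 = 411 × 1.67899 = 690.06 ppm.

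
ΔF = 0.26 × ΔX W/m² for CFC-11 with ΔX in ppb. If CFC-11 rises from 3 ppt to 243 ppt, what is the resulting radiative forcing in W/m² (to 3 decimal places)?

ΔF = 0.062 W/m²

CFC-11: Δ = 243 − 3 = 240 ppt = 0.240 ppb; ΔF = 0.26 × 0.240 = 0.0624 W/m².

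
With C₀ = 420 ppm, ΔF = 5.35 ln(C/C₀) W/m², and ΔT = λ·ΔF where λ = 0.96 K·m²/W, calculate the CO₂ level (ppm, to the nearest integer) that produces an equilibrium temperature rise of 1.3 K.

C ≈ 541 ppm

Required forcing: ΔF = ΔT/λ = 1.3/0.96 = 1.3542 W/m².
Then ln(C/420) = ΔF/5.35 = 1.3542/5.35 = 0.25312.
So C = 420 × e^0.25312 = 420 × 1.28804 = 540.98 ppm.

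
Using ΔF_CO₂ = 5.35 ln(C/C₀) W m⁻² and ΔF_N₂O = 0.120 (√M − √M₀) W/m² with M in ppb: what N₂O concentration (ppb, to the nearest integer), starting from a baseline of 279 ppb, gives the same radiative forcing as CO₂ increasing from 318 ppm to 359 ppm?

M ≈ 489 ppb

CO₂ forcing: 5.35 × ln(359/318) = 5.35 × 0.121271 = 0.64880 W/m².
Set 0.120(√M − √279) = 0.64880: √M = 0.64880/0.120 + √279 = 5.4067 + 16.7033 = 22.1100.
M = (22.1100)² = 488.85 ppb.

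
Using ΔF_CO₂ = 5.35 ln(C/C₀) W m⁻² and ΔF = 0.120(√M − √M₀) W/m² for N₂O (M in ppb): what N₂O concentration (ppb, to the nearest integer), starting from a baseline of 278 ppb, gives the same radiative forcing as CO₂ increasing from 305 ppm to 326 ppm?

M ≈ 386 ppb

CO₂ forcing: 5.35 × ln(326/305) = 5.35 × 0.066586 = 0.35624 W/m².
Set 0.120(√M − √278) = 0.35624: √M = 0.35624/0.120 + √278 = 2.9687 + 16.6733 = 19.6420.
M = (19.6420)² = 385.81 ppb.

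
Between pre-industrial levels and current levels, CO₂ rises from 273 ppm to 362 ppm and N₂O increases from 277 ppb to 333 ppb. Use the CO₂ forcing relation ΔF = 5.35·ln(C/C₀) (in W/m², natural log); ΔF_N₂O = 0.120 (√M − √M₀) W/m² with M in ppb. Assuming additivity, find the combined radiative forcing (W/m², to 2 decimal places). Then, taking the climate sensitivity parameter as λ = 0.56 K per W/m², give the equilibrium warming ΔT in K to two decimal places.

CO₂: 5.35 × ln(362/273) = 5.35 × ln(1.32601) = 5.35 × 0.28217 = 1.5096 W/m².
N₂O: 0.120 × (√333 − √277) = 0.120 × (18.2483 − 16.6433) = 0.120 × 1.6050 = 0.1926 W/m².
Total ΔF = 1.5096 + 0.1926 = 1.7022 W/m².
ΔT = λ ΔF = 0.56 × 1.70 = 0.9520 K.

ΔF = 1.70 W/m²; ΔT = 0.95 K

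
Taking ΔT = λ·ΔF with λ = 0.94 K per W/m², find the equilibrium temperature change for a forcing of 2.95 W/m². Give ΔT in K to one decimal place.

ΔT = 2.8 K

ΔT = λ ΔF = 0.94 × 2.95 = 2.7730 K.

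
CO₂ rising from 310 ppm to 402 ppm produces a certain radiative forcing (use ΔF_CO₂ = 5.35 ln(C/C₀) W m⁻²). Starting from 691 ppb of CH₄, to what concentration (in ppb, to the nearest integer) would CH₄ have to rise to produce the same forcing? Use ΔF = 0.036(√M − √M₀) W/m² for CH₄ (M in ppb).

CO₂ forcing: 5.35 × ln(402/310) = 5.35 × 0.259880 = 1.39036 W/m².
Set 0.036(√M − √691) = 1.39036: √M = 1.39036/0.036 + √691 = 38.6211 + 26.2869 = 64.9080.
M = (64.9080)² = 4213.05 ppb.

M ≈ 4213 ppb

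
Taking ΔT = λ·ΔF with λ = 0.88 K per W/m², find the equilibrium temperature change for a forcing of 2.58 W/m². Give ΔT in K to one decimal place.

ΔT = 2.3 K

ΔT = λ ΔF = 0.88 × 2.58 = 2.2704 K.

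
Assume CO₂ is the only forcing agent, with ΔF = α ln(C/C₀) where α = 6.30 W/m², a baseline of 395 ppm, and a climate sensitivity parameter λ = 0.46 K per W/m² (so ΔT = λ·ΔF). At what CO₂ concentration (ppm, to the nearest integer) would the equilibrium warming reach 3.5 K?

C ≈ 1322 ppm

Required forcing: ΔF = ΔT/λ = 3.5/0.46 = 7.6087 W/m².
Then ln(C/395) = ΔF/6.30 = 7.6087/6.30 = 1.20773.
So C = 395 × e^1.20773 = 395 × 3.34588 = 1321.62 ppm.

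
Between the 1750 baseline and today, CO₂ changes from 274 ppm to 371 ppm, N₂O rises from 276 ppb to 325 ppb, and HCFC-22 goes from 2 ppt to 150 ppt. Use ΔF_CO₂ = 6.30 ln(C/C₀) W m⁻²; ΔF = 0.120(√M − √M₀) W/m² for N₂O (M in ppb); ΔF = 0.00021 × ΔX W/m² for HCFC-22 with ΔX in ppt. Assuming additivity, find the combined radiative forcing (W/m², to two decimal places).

CO₂: 6.30 × ln(371/274) = 6.30 × ln(1.35401) = 6.30 × 0.30307 = 1.9093 W/m².
N₂O: 0.120 × (√325 − √276) = 0.120 × (18.0278 − 16.6132) = 0.120 × 1.4146 = 0.1698 W/m².
HCFC-22: ΔF = 0.00021 × (150 − 2) = 0.00021 × 148 = 0.0311 W/m².
Total ΔF = 1.9093 + 0.1698 + 0.0311 = 2.1102 W/m².

ΔF = 2.11 W/m²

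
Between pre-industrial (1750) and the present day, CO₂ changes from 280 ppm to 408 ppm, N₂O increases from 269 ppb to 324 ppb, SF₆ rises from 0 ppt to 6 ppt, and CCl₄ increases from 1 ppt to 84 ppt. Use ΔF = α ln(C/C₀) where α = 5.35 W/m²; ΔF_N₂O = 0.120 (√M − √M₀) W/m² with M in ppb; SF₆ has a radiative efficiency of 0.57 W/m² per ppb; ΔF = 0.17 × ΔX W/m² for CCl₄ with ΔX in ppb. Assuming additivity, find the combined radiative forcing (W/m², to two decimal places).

CO₂: 5.35 × ln(408/280) = 5.35 × ln(1.45714) = 5.35 × 0.37648 = 2.0142 W/m².
N₂O: 0.120 × (√324 − √269) = 0.120 × (18.0000 − 16.4012) = 0.120 × 1.5988 = 0.1919 W/m².
SF₆: Δ = 6 − 0 = 6 ppt = 0.006 ppb; ΔF = 0.57 × 0.006 = 0.0034 W/m².
CCl₄: Δ = 84 − 1 = 83 ppt = 0.083 ppb; ΔF = 0.17 × 0.083 = 0.0141 W/m².
Total ΔF = 2.0142 + 0.1919 + 0.0034 + 0.0141 = 2.2236 W/m².

ΔF = 2.22 W/m²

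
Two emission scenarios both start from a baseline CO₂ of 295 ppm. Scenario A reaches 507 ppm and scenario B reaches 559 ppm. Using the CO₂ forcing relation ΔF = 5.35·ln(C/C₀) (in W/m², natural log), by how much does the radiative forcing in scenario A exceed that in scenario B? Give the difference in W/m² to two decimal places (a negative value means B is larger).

ΔF_A − ΔF_B = -0.52 W/m²

ΔF_A = 5.35 ln(507/295) = 5.35 × 0.54154 = 2.8972 W/m².
ΔF_B = 5.35 ln(559/295) = 5.35 × 0.63917 = 3.4196 W/m².
Difference: 2.8972 − 3.4196 = -0.5224 W/m².
(Equivalently, ΔF_A − ΔF_B = 5.35 ln(507/559) = 5.35 × -0.09764 = -0.5224 W/m².)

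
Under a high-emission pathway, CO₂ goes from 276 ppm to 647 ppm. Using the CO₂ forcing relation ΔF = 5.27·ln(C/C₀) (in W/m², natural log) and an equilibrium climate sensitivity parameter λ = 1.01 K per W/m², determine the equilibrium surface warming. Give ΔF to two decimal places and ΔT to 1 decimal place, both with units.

ΔF = 4.49 W/m²; ΔT = 4.5 K

CO₂: 5.27 × ln(647/276) = 5.27 × ln(2.34420) = 5.27 × 0.85194 = 4.4897 W/m².
ΔT = λ ΔF = 1.01 × 4.49 = 4.5349 K.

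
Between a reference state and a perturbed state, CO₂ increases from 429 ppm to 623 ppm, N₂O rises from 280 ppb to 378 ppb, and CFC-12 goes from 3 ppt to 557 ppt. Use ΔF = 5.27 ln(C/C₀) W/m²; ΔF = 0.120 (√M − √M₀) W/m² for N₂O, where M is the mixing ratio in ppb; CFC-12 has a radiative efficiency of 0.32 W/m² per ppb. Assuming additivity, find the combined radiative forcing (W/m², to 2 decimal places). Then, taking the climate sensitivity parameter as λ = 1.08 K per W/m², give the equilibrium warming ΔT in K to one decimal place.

CO₂: 5.27 × ln(623/429) = 5.27 × ln(1.45221) = 5.27 × 0.37309 = 1.9662 W/m².
N₂O: 0.120 × (√378 − √280) = 0.120 × (19.4422 − 16.7332) = 0.120 × 2.7090 = 0.3251 W/m².
CFC-12: Δ = 557 − 3 = 554 ppt = 0.554 ppb; ΔF = 0.32 × 0.554 = 0.1773 W/m².
Total ΔF = 1.9662 + 0.3251 + 0.1773 = 2.4686 W/m².
ΔT = λ ΔF = 1.08 × 2.47 = 2.6676 K.

ΔF = 2.47 W/m²; ΔT = 2.7 K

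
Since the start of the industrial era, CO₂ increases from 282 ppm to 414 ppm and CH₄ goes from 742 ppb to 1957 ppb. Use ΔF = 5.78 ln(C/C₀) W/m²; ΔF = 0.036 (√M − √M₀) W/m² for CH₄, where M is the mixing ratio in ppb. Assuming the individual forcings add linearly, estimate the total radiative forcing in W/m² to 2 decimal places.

ΔF = 2.83 W/m²

CO₂: 5.78 × ln(414/282) = 5.78 × ln(1.46809) = 5.78 × 0.38396 = 2.2193 W/m².
CH₄: 0.036 × (√1957 − √742) = 0.036 × (44.2380 − 27.2397) = 0.036 × 16.9983 = 0.6119 W/m².
Total ΔF = 2.2193 + 0.6119 = 2.8312 W/m².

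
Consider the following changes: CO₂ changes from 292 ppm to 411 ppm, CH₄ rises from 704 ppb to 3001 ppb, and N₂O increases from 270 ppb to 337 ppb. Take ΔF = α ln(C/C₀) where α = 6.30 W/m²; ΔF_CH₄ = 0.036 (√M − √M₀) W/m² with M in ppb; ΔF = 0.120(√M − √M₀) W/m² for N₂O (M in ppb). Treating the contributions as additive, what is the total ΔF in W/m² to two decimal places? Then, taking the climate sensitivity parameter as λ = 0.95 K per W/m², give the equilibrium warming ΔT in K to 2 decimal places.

CO₂: 6.30 × ln(411/292) = 6.30 × ln(1.40753) = 6.30 × 0.34184 = 2.1536 W/m².
CH₄: 0.036 × (√3001 − √704) = 0.036 × (54.7814 − 26.5330) = 0.036 × 28.2484 = 1.0169 W/m².
N₂O: 0.120 × (√337 − √270) = 0.120 × (18.3576 − 16.4317) = 0.120 × 1.9259 = 0.2311 W/m².
Total ΔF = 2.1536 + 1.0169 + 0.2311 = 3.4016 W/m².
ΔT = λ ΔF = 0.95 × 3.40 = 3.2300 K.

ΔF = 3.40 W/m²; ΔT = 3.23 K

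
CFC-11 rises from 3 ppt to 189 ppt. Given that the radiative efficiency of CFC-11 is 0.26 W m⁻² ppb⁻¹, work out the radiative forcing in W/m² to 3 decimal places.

ΔF = 0.048 W/m²

CFC-11: Δ = 189 − 3 = 186 ppt = 0.186 ppb; ΔF = 0.26 × 0.186 = 0.0484 W/m².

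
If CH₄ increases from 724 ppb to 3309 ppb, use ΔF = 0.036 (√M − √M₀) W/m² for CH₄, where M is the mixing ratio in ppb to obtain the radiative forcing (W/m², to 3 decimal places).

CH₄: 0.036 × (√3309 − √724) = 0.036 × (57.5239 − 26.9072) = 0.036 × 30.6167 = 1.1022 W/m².

ΔF = 1.102 W/m²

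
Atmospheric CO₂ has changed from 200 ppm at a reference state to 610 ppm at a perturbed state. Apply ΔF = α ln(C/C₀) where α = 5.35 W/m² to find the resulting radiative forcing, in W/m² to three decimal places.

ΔF = 5.966 W/m²

CO₂: 5.35 × ln(610/200) = 5.35 × ln(3.05000) = 5.35 × 1.11514 = 5.9660 W/m².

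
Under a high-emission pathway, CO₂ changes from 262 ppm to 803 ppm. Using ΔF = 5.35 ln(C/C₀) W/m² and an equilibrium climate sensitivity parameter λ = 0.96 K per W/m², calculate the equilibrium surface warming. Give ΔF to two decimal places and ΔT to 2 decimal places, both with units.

ΔF = 5.99 W/m²; ΔT = 5.75 K

CO₂: 5.35 × ln(803/262) = 5.35 × ln(3.06489) = 5.35 × 1.12001 = 5.9921 W/m².
ΔT = λ ΔF = 0.96 × 5.99 = 5.7504 K.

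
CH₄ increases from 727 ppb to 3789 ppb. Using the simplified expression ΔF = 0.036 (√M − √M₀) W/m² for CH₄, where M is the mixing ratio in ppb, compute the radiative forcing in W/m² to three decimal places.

ΔF = 1.245 W/m²

CH₄: 0.036 × (√3789 − √727) = 0.036 × (61.5549 − 26.9629) = 0.036 × 34.5920 = 1.2453 W/m².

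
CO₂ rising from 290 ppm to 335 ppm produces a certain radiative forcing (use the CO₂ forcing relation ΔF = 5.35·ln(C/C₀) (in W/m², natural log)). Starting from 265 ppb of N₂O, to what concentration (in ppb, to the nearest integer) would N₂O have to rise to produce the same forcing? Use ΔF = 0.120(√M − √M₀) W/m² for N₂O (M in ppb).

M ≈ 516 ppb

CO₂ forcing: 5.35 × ln(335/290) = 5.35 × 0.144250 = 0.77174 W/m².
Set 0.120(√M − √265) = 0.77174: √M = 0.77174/0.120 + √265 = 6.4312 + 16.2788 = 22.7100.
M = (22.7100)² = 515.74 ppb.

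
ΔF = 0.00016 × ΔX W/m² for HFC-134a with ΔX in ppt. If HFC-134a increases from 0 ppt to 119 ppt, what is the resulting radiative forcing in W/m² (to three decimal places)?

ΔF = 0.019 W/m²

HFC-134a: ΔF = 0.00016 × (119 − 0) = 0.00016 × 119 = 0.0190 W/m².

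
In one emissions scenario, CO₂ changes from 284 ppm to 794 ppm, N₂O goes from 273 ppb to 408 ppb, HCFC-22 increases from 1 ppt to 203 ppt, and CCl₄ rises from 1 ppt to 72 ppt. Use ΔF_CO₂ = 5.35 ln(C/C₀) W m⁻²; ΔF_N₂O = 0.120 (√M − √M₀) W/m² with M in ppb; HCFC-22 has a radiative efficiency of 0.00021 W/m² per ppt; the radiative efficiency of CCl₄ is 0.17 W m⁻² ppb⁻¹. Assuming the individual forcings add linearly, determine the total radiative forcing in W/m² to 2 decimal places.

ΔF = 6.00 W/m²

CO₂: 5.35 × ln(794/284) = 5.35 × ln(2.79577) = 5.35 × 1.02811 = 5.5004 W/m².
N₂O: 0.120 × (√408 − √273) = 0.120 × (20.1990 − 16.5227) = 0.120 × 3.6763 = 0.4412 W/m².
HCFC-22: ΔF = 0.00021 × (203 − 1) = 0.00021 × 202 = 0.0424 W/m².
CCl₄: Δ = 72 − 1 = 71 ppt = 0.071 ppb; ΔF = 0.17 × 0.071 = 0.0121 W/m².
Total ΔF = 5.5004 + 0.4412 + 0.0424 + 0.0121 = 5.9961 W/m².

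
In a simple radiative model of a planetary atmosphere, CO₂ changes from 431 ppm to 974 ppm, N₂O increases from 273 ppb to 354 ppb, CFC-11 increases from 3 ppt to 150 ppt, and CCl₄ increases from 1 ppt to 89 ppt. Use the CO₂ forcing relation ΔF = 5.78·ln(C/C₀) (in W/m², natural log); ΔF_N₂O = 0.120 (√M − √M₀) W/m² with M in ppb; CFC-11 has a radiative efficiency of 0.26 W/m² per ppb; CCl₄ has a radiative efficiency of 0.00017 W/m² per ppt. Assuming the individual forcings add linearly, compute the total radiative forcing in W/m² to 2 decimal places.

CO₂: 5.78 × ln(974/431) = 5.78 × ln(2.25986) = 5.78 × 0.81530 = 4.7124 W/m².
N₂O: 0.120 × (√354 − √273) = 0.120 × (18.8149 − 16.5227) = 0.120 × 2.2922 = 0.2751 W/m².
CFC-11: Δ = 150 − 3 = 147 ppt = 0.147 ppb; ΔF = 0.26 × 0.147 = 0.0382 W/m².
CCl₄: ΔF = 0.00017 × (89 − 1) = 0.00017 × 88 = 0.0150 W/m².
Total ΔF = 4.7124 + 0.2751 + 0.0382 + 0.0150 = 5.0407 W/m².

ΔF = 5.04 W/m²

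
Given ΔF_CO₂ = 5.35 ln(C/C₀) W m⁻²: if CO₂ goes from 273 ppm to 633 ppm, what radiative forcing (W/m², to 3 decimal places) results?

CO₂: 5.35 × ln(633/273) = 5.35 × ln(2.31868) = 5.35 × 0.84100 = 4.4994 W/m².

ΔF = 4.499 W/m²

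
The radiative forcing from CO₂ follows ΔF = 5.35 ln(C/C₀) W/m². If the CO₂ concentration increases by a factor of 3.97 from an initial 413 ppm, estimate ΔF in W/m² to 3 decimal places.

Because the forcing depends only on the ratio C/C₀, the initial concentration does not enter.
ΔF = 5.35 × ln(3.97) = 5.35 × 1.37877 = 7.3764 W/m².

ΔF = 7.376 W/m²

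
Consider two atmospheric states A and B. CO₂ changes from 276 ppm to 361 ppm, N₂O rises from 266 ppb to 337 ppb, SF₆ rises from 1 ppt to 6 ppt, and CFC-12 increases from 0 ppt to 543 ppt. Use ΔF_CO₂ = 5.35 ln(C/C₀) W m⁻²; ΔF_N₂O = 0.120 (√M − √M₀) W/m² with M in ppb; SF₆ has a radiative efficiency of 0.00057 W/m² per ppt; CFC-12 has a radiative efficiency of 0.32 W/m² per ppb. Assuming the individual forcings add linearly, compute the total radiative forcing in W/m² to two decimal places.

CO₂: 5.35 × ln(361/276) = 5.35 × ln(1.30797) = 5.35 × 0.26848 = 1.4364 W/m².
N₂O: 0.120 × (√337 − √266) = 0.120 × (18.3576 − 16.3095) = 0.120 × 2.0481 = 0.2458 W/m².
SF₆: ΔF = 0.00057 × (6 − 1) = 0.00057 × 5 = 0.0029 W/m².
CFC-12: Δ = 543 − 0 = 543 ppt = 0.543 ppb; ΔF = 0.32 × 0.543 = 0.1738 W/m².
Total ΔF = 1.4364 + 0.2458 + 0.0029 + 0.1738 = 1.8589 W/m².

ΔF = 1.86 W/m²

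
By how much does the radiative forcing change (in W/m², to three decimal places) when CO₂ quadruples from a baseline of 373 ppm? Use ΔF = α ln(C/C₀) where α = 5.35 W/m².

ΔF = 7.417 W/m²

Because the forcing depends only on the ratio C/C₀, the initial concentration does not enter.
ΔF = 5.35 × ln(4) = 5.35 × 1.38629 = 7.4167 W/m².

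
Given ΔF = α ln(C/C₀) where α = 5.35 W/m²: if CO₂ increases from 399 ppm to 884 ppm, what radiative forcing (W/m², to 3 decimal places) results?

CO₂ absorption bands are partially saturated, so forcing scales with the logarithm of the concentration ratio.
CO₂: 5.35 × ln(884/399) = 5.35 × ln(2.21554) = 5.35 × 0.79550 = 4.2559 W/m².

ΔF = 4.256 W/m²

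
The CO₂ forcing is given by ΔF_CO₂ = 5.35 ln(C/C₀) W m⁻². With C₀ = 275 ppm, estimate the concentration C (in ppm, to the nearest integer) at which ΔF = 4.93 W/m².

C ≈ 691 ppm

Set 5.35 ln(C/275) = 4.93, so ln(C/275) = 4.93/5.35 = 0.92150.
Then C/275 = e^0.92150 = 2.51306, giving C = 275 × 2.51306 = 691.09 ppm.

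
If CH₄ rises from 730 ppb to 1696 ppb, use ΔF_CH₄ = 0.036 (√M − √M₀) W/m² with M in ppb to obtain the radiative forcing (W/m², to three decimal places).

ΔF = 0.510 W/m²

CH₄: 0.036 × (√1696 − √730) = 0.036 × (41.1825 − 27.0185) = 0.036 × 14.1640 = 0.5099 W/m².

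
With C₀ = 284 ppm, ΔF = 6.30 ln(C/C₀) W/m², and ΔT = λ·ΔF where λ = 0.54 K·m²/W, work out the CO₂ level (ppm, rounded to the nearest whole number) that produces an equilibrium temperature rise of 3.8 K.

C ≈ 868 ppm

Required forcing: ΔF = ΔT/λ = 3.8/0.54 = 7.0370 W/m².
Then ln(C/284) = ΔF/6.30 = 7.0370/6.30 = 1.11698.
So C = 284 × e^1.11698 = 284 × 3.05561 = 867.79 ppm.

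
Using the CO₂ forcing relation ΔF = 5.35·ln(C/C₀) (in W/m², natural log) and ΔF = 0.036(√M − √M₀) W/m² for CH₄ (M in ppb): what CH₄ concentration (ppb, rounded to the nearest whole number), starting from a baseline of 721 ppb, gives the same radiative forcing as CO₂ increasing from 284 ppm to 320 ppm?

CO₂ forcing: 5.35 × ln(320/284) = 5.35 × 0.119347 = 0.63851 W/m².
Set 0.036(√M − √721) = 0.63851: √M = 0.63851/0.036 + √721 = 17.7364 + 26.8514 = 44.5878.
M = (44.5878)² = 1988.07 ppb.

M ≈ 1988 ppb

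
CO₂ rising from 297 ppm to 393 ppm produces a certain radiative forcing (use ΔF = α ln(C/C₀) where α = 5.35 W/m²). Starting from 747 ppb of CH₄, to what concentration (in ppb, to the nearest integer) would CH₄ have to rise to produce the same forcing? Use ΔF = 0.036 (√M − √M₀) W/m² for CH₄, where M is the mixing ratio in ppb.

M ≈ 4755 ppb

CO₂ forcing: 5.35 × ln(393/297) = 5.35 × 0.280077 = 1.49841 W/m².
Set 0.036(√M − √747) = 1.49841: √M = 1.49841/0.036 + √747 = 41.6225 + 27.3313 = 68.9538.
M = (68.9538)² = 4754.63 ppb.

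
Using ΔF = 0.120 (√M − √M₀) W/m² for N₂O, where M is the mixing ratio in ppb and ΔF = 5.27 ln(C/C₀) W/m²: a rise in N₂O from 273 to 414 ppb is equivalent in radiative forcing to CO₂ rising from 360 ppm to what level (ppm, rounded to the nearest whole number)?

N₂O forcing: 0.120 × (√414 − √273) = 0.120 × (20.3470 − 16.5227) = 0.120 × 3.8243 = 0.45892 W/m².
Set 5.27 ln(C/360) = 0.45892: ln(C/360) = 0.45892/5.27 = 0.08708, so C = 360 × e^0.08708 = 360 × 1.09098 = 392.75 ppm.

C ≈ 393 ppm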